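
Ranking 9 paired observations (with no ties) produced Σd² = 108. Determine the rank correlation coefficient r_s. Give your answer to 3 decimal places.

0.100

ρ = 1 − 6Σd² / [n(n²−1)] = 1 − 6×108 / (9×80)
  = 1 − 648/720 = 1 − 0.9000 ≈ 0.100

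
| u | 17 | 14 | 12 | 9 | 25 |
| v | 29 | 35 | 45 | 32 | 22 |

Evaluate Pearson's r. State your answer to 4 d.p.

n = 5, Σu = 77, Σv = 163, Σu² = 1335, Σv² = 5599, Σuv = 2361
nΣuv − ΣuΣv = 11805 − 12551 = -746
nΣu² − (Σu)² = 6675 − 5929 = 746; nΣv² − (Σv)² = 27995 − 26569 = 1426
r = -746 / √(746 × 1426) = -746 / 1031.4049 ≈ -0.7233

-0.7233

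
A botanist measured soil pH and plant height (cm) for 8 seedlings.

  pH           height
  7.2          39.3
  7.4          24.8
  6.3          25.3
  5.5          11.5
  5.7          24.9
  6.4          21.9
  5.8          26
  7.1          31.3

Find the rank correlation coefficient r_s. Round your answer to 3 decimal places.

Rank pH: 7, 8, 4, 1, 2, 5, 3, 6
Rank height: 8, 3, 5, 1, 4, 2, 6, 7
d = rank(pH) − rank(height): -1, 5, -1, 0, -2, 3, -3, -1; Σd² = 50
ρ = 1 − 6Σd² / [n(n²−1)] = 1 − 6×50 / (8×63) = 1 − 300/504 ≈ 0.405

0.405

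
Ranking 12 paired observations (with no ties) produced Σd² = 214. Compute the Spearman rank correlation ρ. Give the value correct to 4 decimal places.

0.2517

ρ = 1 − 6Σd² / [n(n²−1)] = 1 − 6×214 / (12×143)
  = 1 − 1284/1716 = 1 − 0.74825 ≈ 0.2517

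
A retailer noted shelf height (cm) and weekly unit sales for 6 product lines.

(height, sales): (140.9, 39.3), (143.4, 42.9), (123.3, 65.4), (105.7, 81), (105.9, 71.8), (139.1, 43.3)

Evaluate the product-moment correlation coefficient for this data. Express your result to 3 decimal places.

-0.971

n = 6, Σx = 758.3, Σy = 343.7, Σx² = 97355.37, Σy² = 21253.19, Σxy = 41941.4
nΣxy − ΣxΣy = 251648.4 − 260627.71 = -8979.31
nΣx² − (Σx)² = 584132.22 − 575018.89 = 9113.33; nΣy² − (Σy)² = 127519.14 − 118129.69 = 9389.45
r = -8979.31 / √(9113.33 × 9389.45) = -8979.31 / 9250.3598 ≈ -0.971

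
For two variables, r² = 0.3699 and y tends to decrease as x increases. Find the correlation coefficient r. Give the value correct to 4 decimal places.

|r| = √0.3699 = 0.6082
The association is negative, so r = −0.6082.

-0.6082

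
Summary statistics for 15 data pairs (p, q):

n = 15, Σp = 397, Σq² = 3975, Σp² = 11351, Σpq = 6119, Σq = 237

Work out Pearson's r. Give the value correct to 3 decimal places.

r = (nΣpq − ΣpΣq) / √[(nΣp² − (Σp)²)(nΣq² − (Σq)²)]
Numerator: 15×6119 − 397×237 = -2304
Denominator: √[(170265 − 157609)(59625 − 56169)] = √[12656 × 3456] = 6613.5570
r = -2304 / 6613.5570 ≈ -0.348

-0.348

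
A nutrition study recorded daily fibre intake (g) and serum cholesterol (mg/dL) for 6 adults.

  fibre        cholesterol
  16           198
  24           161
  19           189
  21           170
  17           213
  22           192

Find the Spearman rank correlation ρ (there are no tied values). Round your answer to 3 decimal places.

Rank fibre: 1, 6, 3, 4, 2, 5
Rank cholesterol: 5, 1, 3, 2, 6, 4
d = rank(fibre) − rank(cholesterol): -4, 5, 0, 2, -4, 1; Σd² = 62
ρ = 1 − 6Σd² / [n(n²−1)] = 1 − 6×62 / (6×35) = 1 − 372/210 ≈ -0.771

-0.771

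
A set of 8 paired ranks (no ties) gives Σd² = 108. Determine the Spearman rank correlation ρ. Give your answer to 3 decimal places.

ρ = 1 − 6Σd² / [n(n²−1)] = 1 − 6×108 / (8×63)
  = 1 − 648/504 = 1 − 1.2857 ≈ -0.286

-0.286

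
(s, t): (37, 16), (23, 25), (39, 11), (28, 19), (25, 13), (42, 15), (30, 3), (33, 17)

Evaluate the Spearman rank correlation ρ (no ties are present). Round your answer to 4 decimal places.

Rank s: 6, 1, 7, 3, 2, 8, 4, 5
Rank t: 5, 8, 2, 7, 3, 4, 1, 6
d = rank(s) − rank(t): 1, -7, 5, -4, -1, 4, 3, -1; Σd² = 118
ρ = 1 − 6Σd² / [n(n²−1)] = 1 − 6×118 / (8×63) = 1 − 708/504 ≈ -0.4048

-0.4048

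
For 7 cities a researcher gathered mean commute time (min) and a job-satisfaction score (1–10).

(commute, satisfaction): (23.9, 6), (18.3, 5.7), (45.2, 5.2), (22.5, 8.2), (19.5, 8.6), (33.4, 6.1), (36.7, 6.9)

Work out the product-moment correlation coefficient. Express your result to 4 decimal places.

n = 7, Σx = 199.5, Σy = 46.7, Σx² = 6298.09, Σy² = 321.55, Σxy = 1291.92
nΣxy − ΣxΣy = 9043.44 − 9316.65 = -273.21
nΣx² − (Σx)² = 44086.63 − 39800.25 = 4286.38; nΣy² − (Σy)² = 2250.85 − 2180.89 = 69.96
r = -273.21 / √(4286.38 × 69.96) = -273.21 / 547.6086 ≈ -0.4989

-0.4989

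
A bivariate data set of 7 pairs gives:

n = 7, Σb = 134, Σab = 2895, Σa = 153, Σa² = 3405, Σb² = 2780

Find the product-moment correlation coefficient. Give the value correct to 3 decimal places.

-0.296

r = (nΣab − ΣaΣb) / √[(nΣa² − (Σa)²)(nΣb² − (Σb)²)]
Numerator: 7×2895 − 153×134 = -237
Denominator: √[(23835 − 23409)(19460 − 17956)] = √[426 × 1504] = 800.4399
r = -237 / 800.4399 ≈ -0.296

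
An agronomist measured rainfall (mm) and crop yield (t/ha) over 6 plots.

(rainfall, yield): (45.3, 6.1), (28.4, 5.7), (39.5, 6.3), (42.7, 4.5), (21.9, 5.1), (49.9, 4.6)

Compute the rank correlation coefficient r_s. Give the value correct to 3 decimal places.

Rank rainfall: 5, 2, 3, 4, 1, 6
Rank yield: 5, 4, 6, 1, 3, 2
d = rank(rainfall) − rank(yield): 0, -2, -3, 3, -2, 4; Σd² = 42
ρ = 1 − 6Σd² / [n(n²−1)] = 1 − 6×42 / (6×35) = 1 − 252/210 ≈ -0.200

-0.200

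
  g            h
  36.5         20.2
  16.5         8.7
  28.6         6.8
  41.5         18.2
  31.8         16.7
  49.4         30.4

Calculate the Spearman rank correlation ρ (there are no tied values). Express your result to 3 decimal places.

Rank g: 4, 1, 2, 5, 3, 6
Rank h: 5, 2, 1, 4, 3, 6
d = rank(g) − rank(h): -1, -1, 1, 1, 0, 0; Σd² = 4
ρ = 1 − 6Σd² / [n(n²−1)] = 1 − 6×4 / (6×35) = 1 − 24/210 ≈ 0.886

0.886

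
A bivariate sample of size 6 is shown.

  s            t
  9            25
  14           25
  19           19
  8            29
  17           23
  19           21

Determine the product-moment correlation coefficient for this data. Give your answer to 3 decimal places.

-0.904

n = 6, Σs = 86, Σt = 142, Σs² = 1352, Σt² = 3422, Σst = 1958
nΣst − ΣsΣt = 11748 − 12212 = -464
nΣs² − (Σs)² = 8112 − 7396 = 716; nΣt² − (Σt)² = 20532 − 20164 = 368
r = -464 / √(716 × 368) = -464 / 513.3108 ≈ -0.904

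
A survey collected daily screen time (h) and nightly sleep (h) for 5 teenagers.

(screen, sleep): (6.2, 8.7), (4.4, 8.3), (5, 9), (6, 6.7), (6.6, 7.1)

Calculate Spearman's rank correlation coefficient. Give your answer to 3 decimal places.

Rank screen: 4, 1, 2, 3, 5
Rank sleep: 4, 3, 5, 1, 2
d = rank(screen) − rank(sleep): 0, -2, -3, 2, 3; Σd² = 26
ρ = 1 − 6Σd² / [n(n²−1)] = 1 − 6×26 / (5×24) = 1 − 156/120 ≈ -0.300

-0.300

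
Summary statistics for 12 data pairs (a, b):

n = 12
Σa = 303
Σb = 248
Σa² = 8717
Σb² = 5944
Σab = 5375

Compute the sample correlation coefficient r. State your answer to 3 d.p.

-0.949

r = (nΣab − ΣaΣb) / √[(nΣa² − (Σa)²)(nΣb² − (Σb)²)]
Numerator: 12×5375 − 303×248 = -10644
Denominator: √[(104604 − 91809)(71328 − 61504)] = √[12795 × 9824] = 11211.5155
r = -10644 / 11211.5155 ≈ -0.949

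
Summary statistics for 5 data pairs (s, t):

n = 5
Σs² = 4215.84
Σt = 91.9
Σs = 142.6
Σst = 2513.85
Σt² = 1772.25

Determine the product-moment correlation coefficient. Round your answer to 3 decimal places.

r = (nΣst − ΣsΣt) / √[(nΣs² − (Σs)²)(nΣt² − (Σt)²)]
Numerator: 5×2513.85 − 142.6×91.9 = -535.69
Denominator: √[(21079.2 − 20334.76)(8861.25 − 8445.61)] = √[744.44 × 415.64] = 556.2545
r = -535.69 / 556.2545 ≈ -0.963

-0.963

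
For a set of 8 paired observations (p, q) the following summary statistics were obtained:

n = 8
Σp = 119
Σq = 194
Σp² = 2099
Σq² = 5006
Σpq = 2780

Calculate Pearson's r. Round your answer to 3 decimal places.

r = (nΣpq − ΣpΣq) / √[(nΣp² − (Σp)²)(nΣq² − (Σq)²)]
Numerator: 8×2780 − 119×194 = -846
Denominator: √[(16792 − 14161)(40048 − 37636)] = √[2631 × 2412] = 2519.1213
r = -846 / 2519.1213 ≈ -0.336

-0.336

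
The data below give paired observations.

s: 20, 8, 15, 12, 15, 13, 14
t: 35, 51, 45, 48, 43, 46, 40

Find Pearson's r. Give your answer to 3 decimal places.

n = 7, Σs = 97, Σt = 308, Σs² = 1423, Σt² = 13720, Σst = 4162
nΣst − ΣsΣt = 29134 − 29876 = -742
nΣs² − (Σs)² = 9961 − 9409 = 552; nΣt² − (Σt)² = 96040 − 94864 = 1176
r = -742 / √(552 × 1176) = -742 / 805.6997 ≈ -0.921

-0.921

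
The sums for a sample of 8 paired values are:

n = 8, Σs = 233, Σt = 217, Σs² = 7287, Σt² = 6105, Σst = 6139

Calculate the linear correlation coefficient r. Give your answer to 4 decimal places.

r = (nΣst − ΣsΣt) / √[(nΣs² − (Σs)²)(nΣt² − (Σt)²)]
Numerator: 8×6139 − 233×217 = -1449
Denominator: √[(58296 − 54289)(48840 − 47089)] = √[4007 × 1751] = 2648.8218
r = -1449 / 2648.8218 ≈ -0.5470

-0.5470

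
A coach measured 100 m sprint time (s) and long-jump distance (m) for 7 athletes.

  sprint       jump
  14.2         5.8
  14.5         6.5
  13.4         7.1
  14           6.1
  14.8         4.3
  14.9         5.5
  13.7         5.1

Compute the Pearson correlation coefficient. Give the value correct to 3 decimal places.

-0.534

n = 7, Σx = 99.5, Σy = 40.4, Σx² = 1416.19, Σy² = 238.26, Σxy = 572.61
nΣxy − ΣxΣy = 4008.27 − 4019.8 = -11.53
nΣx² − (Σx)² = 9913.33 − 9900.25 = 13.08; nΣy² − (Σy)² = 1667.82 − 1632.16 = 35.66
r = -11.53 / √(13.08 × 35.66) = -11.53 / 21.5971 ≈ -0.534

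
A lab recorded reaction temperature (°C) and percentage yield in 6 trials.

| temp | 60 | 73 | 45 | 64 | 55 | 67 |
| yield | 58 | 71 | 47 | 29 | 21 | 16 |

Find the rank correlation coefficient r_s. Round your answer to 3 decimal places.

0.143

Rank temp: 3, 6, 1, 4, 2, 5
Rank yield: 5, 6, 4, 3, 2, 1
d = rank(temp) − rank(yield): -2, 0, -3, 1, 0, 4; Σd² = 30
ρ = 1 − 6Σd² / [n(n²−1)] = 1 − 6×30 / (6×35) = 1 − 180/210 ≈ 0.143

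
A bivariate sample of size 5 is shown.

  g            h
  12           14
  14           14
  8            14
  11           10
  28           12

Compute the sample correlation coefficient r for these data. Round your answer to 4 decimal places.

-0.2222

n = 5, Σg = 73, Σh = 64, Σg² = 1309, Σh² = 832, Σgh = 922
nΣgh − ΣgΣh = 4610 − 4672 = -62
nΣg² − (Σg)² = 6545 − 5329 = 1216; nΣh² − (Σh)² = 4160 − 4096 = 64
r = -62 / √(1216 × 64) = -62 / 278.9695 ≈ -0.2222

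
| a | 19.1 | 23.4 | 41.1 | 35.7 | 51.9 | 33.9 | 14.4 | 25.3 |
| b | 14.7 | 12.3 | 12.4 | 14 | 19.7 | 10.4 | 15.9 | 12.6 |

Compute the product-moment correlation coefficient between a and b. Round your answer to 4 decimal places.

0.2972

n = 8, Σa = 244.8, Σb = 112, Σa² = 8566.34, Σb² = 1624.96, Σab = 3500.76
nΣab − ΣaΣb = 28006.08 − 27417.6 = 588.48
nΣa² − (Σa)² = 68530.72 − 59927.04 = 8603.68; nΣb² − (Σb)² = 12999.68 − 12544 = 455.68
r = 588.48 / √(8603.68 × 455.68) = 588.48 / 1980.0315 ≈ 0.2972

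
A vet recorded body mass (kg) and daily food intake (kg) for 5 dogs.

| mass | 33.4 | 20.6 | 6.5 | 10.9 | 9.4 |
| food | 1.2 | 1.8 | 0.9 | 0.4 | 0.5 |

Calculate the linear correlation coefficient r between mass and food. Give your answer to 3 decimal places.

0.580

n = 5, Σx = 80.8, Σy = 4.8, Σx² = 1789.34, Σy² = 5.9, Σxy = 92.07
nΣxy − ΣxΣy = 460.35 − 387.84 = 72.51
nΣx² − (Σx)² = 8946.7 − 6528.64 = 2418.06; nΣy² − (Σy)² = 29.5 − 23.04 = 6.46
r = 72.51 / √(2418.06 × 6.46) = 72.51 / 124.9827 ≈ 0.580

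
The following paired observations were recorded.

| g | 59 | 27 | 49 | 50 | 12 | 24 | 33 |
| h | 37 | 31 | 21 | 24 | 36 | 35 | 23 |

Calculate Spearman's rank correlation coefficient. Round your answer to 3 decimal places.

Rank g: 7, 3, 5, 6, 1, 2, 4
Rank h: 7, 4, 1, 3, 6, 5, 2
d = rank(g) − rank(h): 0, -1, 4, 3, -5, -3, 2; Σd² = 64
ρ = 1 − 6Σd² / [n(n²−1)] = 1 − 6×64 / (7×48) = 1 − 384/336 ≈ -0.143

-0.143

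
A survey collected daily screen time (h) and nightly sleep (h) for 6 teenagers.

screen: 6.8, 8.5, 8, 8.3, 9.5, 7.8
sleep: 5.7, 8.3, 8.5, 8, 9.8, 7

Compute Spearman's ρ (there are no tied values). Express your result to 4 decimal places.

Rank screen: 1, 5, 3, 4, 6, 2
Rank sleep: 1, 4, 5, 3, 6, 2
d = rank(screen) − rank(sleep): 0, 1, -2, 1, 0, 0; Σd² = 6
ρ = 1 − 6Σd² / [n(n²−1)] = 1 − 6×6 / (6×35) = 1 − 36/210 ≈ 0.8286

0.8286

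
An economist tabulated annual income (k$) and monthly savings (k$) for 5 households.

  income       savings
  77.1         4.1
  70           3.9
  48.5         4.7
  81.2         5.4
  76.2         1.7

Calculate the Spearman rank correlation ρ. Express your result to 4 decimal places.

Rank income: 4, 2, 1, 5, 3
Rank savings: 3, 2, 4, 5, 1
d = rank(income) − rank(savings): 1, 0, -3, 0, 2; Σd² = 14
ρ = 1 − 6Σd² / [n(n²−1)] = 1 − 6×14 / (5×24) = 1 − 84/120 ≈ 0.3000

0.3000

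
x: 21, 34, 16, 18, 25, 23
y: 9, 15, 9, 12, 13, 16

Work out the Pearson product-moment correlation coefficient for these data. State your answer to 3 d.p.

0.665

n = 6, Σx = 137, Σy = 74, Σx² = 3331, Σy² = 956, Σxy = 1752
nΣxy − ΣxΣy = 10512 − 10138 = 374
nΣx² − (Σx)² = 19986 − 18769 = 1217; nΣy² − (Σy)² = 5736 − 5476 = 260
r = 374 / √(1217 × 260) = 374 / 562.5122 ≈ 0.665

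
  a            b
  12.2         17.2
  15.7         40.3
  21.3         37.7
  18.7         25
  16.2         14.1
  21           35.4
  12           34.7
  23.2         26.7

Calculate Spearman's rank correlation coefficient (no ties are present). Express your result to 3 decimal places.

Rank a: 2, 3, 7, 5, 4, 6, 1, 8
Rank b: 2, 8, 7, 3, 1, 6, 5, 4
d = rank(a) − rank(b): 0, -5, 0, 2, 3, 0, -4, 4; Σd² = 70
ρ = 1 − 6Σd² / [n(n²−1)] = 1 − 6×70 / (8×63) = 1 − 420/504 ≈ 0.167

0.167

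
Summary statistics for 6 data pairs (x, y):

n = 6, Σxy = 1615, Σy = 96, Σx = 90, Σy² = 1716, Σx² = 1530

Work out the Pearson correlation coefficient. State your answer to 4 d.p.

r = (nΣxy − ΣxΣy) / √[(nΣx² − (Σx)²)(nΣy² − (Σy)²)]
Numerator: 6×1615 − 90×96 = 1050
Denominator: √[(9180 − 8100)(10296 − 9216)] = √[1080 × 1080] = 1080.0000
r = 1050 / 1080.0000 ≈ 0.9722

0.9722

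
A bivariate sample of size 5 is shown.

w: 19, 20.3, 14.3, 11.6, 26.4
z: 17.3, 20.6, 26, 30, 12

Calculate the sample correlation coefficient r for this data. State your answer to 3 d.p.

n = 5, Σw = 91.6, Σz = 105.9, Σw² = 1809.1, Σz² = 2443.65, Σwz = 1783.48
nΣwz − ΣwΣz = 8917.4 − 9700.44 = -783.04
nΣw² − (Σw)² = 9045.5 − 8390.56 = 654.94; nΣz² − (Σz)² = 12218.25 − 11214.81 = 1003.44
r = -783.04 / √(654.94 × 1003.44) = -783.04 / 810.6744 ≈ -0.966

-0.966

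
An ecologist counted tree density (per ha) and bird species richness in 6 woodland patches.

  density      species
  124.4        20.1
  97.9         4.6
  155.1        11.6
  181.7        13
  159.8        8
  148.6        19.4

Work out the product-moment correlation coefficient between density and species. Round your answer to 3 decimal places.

n = 6, Σx = 867.5, Σy = 76.7, Σx² = 129748.67, Σy² = 1169.09, Σxy = 11273.28
nΣxy − ΣxΣy = 67639.68 − 66537.25 = 1102.43
nΣx² − (Σx)² = 778492.02 − 752556.25 = 25935.77; nΣy² − (Σy)² = 7014.54 − 5882.89 = 1131.65
r = 1102.43 / √(25935.77 × 1131.65) = 1102.43 / 5417.5838 ≈ 0.203

0.203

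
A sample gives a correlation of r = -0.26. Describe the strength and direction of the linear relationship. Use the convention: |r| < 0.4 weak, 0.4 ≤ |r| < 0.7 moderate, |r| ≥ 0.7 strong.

r = -0.26 < 0 so the relationship is negative.
|r| = 0.26, which falls in the weak range.

weak negative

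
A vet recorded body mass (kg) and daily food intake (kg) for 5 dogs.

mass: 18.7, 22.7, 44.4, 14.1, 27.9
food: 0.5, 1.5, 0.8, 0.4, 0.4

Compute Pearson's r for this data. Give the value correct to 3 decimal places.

0.170

n = 5, Σx = 127.8, Σy = 3.6, Σx² = 3813.56, Σy² = 3.46, Σxy = 95.72
nΣxy − ΣxΣy = 478.6 − 460.08 = 18.52
nΣx² − (Σx)² = 19067.8 − 16332.84 = 2734.96; nΣy² − (Σy)² = 17.3 − 12.96 = 4.34
r = 18.52 / √(2734.96 × 4.34) = 18.52 / 108.9483 ≈ 0.170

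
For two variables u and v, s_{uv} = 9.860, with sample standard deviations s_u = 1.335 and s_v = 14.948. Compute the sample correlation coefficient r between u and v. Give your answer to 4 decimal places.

0.4941

r = Cov(u,v) / (s_u · s_v) = 9.860 / (1.335 × 14.948)
  = 9.860 / 19.9556 ≈ 0.4941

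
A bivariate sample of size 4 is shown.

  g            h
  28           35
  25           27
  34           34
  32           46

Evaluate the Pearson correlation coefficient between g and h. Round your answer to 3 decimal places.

0.616

n = 4, Σg = 119, Σh = 142, Σg² = 3589, Σh² = 5226, Σgh = 4283
nΣgh − ΣgΣh = 17132 − 16898 = 234
nΣg² − (Σg)² = 14356 − 14161 = 195; nΣh² − (Σh)² = 20904 − 20164 = 740
r = 234 / √(195 × 740) = 234 / 379.8684 ≈ 0.616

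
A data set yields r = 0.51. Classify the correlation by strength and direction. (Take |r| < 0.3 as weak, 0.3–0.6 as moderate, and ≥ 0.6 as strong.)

moderate positive

r = 0.51 > 0 so the relationship is positive.
|r| = 0.51, which falls in the moderate range.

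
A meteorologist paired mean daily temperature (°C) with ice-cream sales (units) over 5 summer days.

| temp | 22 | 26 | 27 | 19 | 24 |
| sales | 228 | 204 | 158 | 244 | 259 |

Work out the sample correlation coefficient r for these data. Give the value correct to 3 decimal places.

-0.703

n = 5, Σx = 118, Σy = 1093, Σx² = 2826, Σy² = 245181, Σxy = 25438
nΣxy − ΣxΣy = 127190 − 128974 = -1784
nΣx² − (Σx)² = 14130 − 13924 = 206; nΣy² − (Σy)² = 1225905 − 1194649 = 31256
r = -1784 / √(206 × 31256) = -1784 / 2537.4665 ≈ -0.703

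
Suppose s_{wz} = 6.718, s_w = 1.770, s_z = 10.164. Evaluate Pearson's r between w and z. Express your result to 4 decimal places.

0.3734

r = Cov(w,z) / (s_w · s_z) = 6.718 / (1.770 × 10.164)
  = 6.718 / 17.9903 ≈ 0.3734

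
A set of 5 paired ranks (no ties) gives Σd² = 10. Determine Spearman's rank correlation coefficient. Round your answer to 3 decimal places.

ρ = 1 − 6Σd² / [n(n²−1)] = 1 − 6×10 / (5×24)
  = 1 − 60/120 = 1 − 0.5000 ≈ 0.500

0.500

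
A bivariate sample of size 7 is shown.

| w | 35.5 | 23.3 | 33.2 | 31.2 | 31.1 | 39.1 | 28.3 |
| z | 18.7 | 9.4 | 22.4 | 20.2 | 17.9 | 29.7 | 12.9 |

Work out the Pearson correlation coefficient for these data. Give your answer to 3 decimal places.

0.926

n = 7, Σw = 221.7, Σz = 131.2, Σw² = 7175.73, Σz² = 2716.76, Σwz = 4339.82
nΣwz − ΣwΣz = 30378.74 − 29087.04 = 1291.7
nΣw² − (Σw)² = 50230.11 − 49150.89 = 1079.22; nΣz² − (Σz)² = 19017.32 − 17213.44 = 1803.88
r = 1291.7 / √(1079.22 × 1803.88) = 1291.7 / 1395.2718 ≈ 0.926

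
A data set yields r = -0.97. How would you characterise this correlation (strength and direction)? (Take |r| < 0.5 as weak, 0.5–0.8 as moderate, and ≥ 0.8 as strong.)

strong negative

r = -0.97 < 0 so the relationship is negative.
|r| = 0.97, which falls in the strong range.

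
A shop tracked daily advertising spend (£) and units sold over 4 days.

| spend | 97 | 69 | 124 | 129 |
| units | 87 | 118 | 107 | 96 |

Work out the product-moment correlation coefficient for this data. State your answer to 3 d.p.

-0.453

n = 4, Σx = 419, Σy = 408, Σx² = 46187, Σy² = 42158, Σxy = 42233
nΣxy − ΣxΣy = 168932 − 170952 = -2020
nΣx² − (Σx)² = 184748 − 175561 = 9187; nΣy² − (Σy)² = 168632 − 166464 = 2168
r = -2020 / √(9187 × 2168) = -2020 / 4462.8932 ≈ -0.453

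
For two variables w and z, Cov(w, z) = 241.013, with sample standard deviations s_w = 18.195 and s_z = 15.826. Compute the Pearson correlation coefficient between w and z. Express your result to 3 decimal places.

0.837

r = Cov(w,z) / (s_w · s_z) = 241.013 / (18.195 × 15.826)
  = 241.013 / 287.9541 ≈ 0.837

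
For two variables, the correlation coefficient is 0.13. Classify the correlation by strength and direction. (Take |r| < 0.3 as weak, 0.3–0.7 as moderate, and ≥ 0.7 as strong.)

r = 0.13 > 0 so the relationship is positive.
|r| = 0.13, which falls in the weak range.

weak positive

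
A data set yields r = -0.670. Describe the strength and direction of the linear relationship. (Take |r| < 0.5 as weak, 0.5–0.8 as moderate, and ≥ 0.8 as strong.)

moderate negative

r = -0.670 < 0 so the relationship is negative.
|r| = 0.670, which falls in the moderate range.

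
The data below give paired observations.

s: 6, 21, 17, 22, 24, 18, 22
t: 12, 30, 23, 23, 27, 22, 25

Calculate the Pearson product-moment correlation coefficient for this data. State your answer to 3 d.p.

0.901

n = 7, Σs = 130, Σt = 162, Σs² = 2634, Σt² = 3940, Σst = 3193
nΣst − ΣsΣt = 22351 − 21060 = 1291
nΣs² − (Σs)² = 18438 − 16900 = 1538; nΣt² − (Σt)² = 27580 − 26244 = 1336
r = 1291 / √(1538 × 1336) = 1291 / 1433.4462 ≈ 0.901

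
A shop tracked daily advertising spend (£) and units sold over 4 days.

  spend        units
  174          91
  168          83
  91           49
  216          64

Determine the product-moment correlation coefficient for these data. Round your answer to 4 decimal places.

0.5056

n = 4, Σx = 649, Σy = 287, Σx² = 113437, Σy² = 21667, Σxy = 48061
nΣxy − ΣxΣy = 192244 − 186263 = 5981
nΣx² − (Σx)² = 453748 − 421201 = 32547; nΣy² − (Σy)² = 86668 − 82369 = 4299
r = 5981 / √(32547 × 4299) = 5981 / 11828.7596 ≈ 0.5056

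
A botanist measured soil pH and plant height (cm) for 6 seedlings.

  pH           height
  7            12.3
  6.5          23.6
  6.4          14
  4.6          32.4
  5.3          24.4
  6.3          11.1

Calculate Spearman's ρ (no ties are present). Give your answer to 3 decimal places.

-0.600

Rank pH: 6, 5, 4, 1, 2, 3
Rank height: 2, 4, 3, 6, 5, 1
d = rank(pH) − rank(height): 4, 1, 1, -5, -3, 2; Σd² = 56
ρ = 1 − 6Σd² / [n(n²−1)] = 1 − 6×56 / (6×35) = 1 − 336/210 ≈ -0.600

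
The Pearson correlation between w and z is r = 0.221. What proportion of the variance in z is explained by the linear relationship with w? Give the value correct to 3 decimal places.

0.049

r² = (0.221)² = 0.049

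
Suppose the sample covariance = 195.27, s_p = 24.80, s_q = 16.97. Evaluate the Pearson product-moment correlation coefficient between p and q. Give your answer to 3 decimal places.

r = Cov(p,q) / (s_p · s_q) = 195.27 / (24.80 × 16.97)
  = 195.27 / 420.8560 ≈ 0.464

0.464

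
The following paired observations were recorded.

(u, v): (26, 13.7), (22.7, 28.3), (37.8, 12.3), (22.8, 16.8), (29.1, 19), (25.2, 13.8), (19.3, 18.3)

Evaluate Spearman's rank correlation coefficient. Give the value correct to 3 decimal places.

Rank u: 5, 2, 7, 3, 6, 4, 1
Rank v: 2, 7, 1, 4, 6, 3, 5
d = rank(u) − rank(v): 3, -5, 6, -1, 0, 1, -4; Σd² = 88
ρ = 1 − 6Σd² / [n(n²−1)] = 1 − 6×88 / (7×48) = 1 − 528/336 ≈ -0.571

-0.571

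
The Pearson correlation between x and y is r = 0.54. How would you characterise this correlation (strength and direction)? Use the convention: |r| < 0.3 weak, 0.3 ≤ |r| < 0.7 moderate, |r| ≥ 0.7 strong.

r = 0.54 > 0 so the relationship is positive.
|r| = 0.54, which falls in the moderate range.

moderate positive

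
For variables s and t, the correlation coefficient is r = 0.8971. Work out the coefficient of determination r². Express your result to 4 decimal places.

r² = (0.8971)² = 0.8048

0.8048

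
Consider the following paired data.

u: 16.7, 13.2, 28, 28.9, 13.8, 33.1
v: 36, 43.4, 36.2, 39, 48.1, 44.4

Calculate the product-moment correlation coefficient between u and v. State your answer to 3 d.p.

n = 6, Σu = 133.7, Σv = 247.1, Σu² = 3358.39, Σv² = 10295.97, Σuv = 5448.2
nΣuv − ΣuΣv = 32689.2 − 33037.27 = -348.07
nΣu² − (Σu)² = 20150.34 − 17875.69 = 2274.65; nΣv² − (Σv)² = 61775.82 − 61058.41 = 717.41
r = -348.07 / √(2274.65 × 717.41) = -348.07 / 1277.4414 ≈ -0.272

-0.272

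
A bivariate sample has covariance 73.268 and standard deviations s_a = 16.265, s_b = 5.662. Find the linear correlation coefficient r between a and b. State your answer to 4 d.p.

0.7956

r = Cov(a,b) / (s_a · s_b) = 73.268 / (16.265 × 5.662)
  = 73.268 / 92.0924 ≈ 0.7956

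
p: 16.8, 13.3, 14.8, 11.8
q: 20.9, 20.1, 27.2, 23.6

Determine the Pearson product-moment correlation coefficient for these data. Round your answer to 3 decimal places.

-0.086

n = 4, Σp = 56.7, Σq = 91.8, Σp² = 817.41, Σq² = 2137.62, Σpq = 1299.49
nΣpq − ΣpΣq = 5197.96 − 5205.06 = -7.1
nΣp² − (Σp)² = 3269.64 − 3214.89 = 54.75; nΣq² − (Σq)² = 8550.48 − 8427.24 = 123.24
r = -7.1 / √(54.75 × 123.24) = -7.1 / 82.1425 ≈ -0.086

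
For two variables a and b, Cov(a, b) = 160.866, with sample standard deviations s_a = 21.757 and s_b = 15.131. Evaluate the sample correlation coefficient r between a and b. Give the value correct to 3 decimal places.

r = Cov(a,b) / (s_a · s_b) = 160.866 / (21.757 × 15.131)
  = 160.866 / 329.2052 ≈ 0.489

0.489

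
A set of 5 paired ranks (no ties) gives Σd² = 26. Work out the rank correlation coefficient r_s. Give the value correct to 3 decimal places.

ρ = 1 − 6Σd² / [n(n²−1)] = 1 − 6×26 / (5×24)
  = 1 − 156/120 = 1 − 1.3000 ≈ -0.300

-0.300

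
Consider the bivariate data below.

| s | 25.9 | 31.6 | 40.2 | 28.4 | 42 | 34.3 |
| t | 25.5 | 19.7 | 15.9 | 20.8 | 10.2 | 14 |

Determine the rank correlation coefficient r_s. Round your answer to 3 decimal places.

-0.943

Rank s: 1, 3, 5, 2, 6, 4
Rank t: 6, 4, 3, 5, 1, 2
d = rank(s) − rank(t): -5, -1, 2, -3, 5, 2; Σd² = 68
ρ = 1 − 6Σd² / [n(n²−1)] = 1 − 6×68 / (6×35) = 1 − 408/210 ≈ -0.943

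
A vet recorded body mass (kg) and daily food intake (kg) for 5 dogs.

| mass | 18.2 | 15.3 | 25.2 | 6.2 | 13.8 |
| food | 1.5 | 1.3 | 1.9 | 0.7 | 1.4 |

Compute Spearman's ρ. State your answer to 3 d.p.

Rank mass: 4, 3, 5, 1, 2
Rank food: 4, 2, 5, 1, 3
d = rank(mass) − rank(food): 0, 1, 0, 0, -1; Σd² = 2
ρ = 1 − 6Σd² / [n(n²−1)] = 1 − 6×2 / (5×24) = 1 − 12/120 ≈ 0.900

0.900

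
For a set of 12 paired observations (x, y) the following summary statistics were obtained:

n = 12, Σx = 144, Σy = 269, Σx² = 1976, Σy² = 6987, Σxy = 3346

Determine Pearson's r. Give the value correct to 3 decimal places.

r = (nΣxy − ΣxΣy) / √[(nΣx² − (Σx)²)(nΣy² − (Σy)²)]
Numerator: 12×3346 − 144×269 = 1416
Denominator: √[(23712 − 20736)(83844 − 72361)] = √[2976 × 11483] = 5845.8026
r = 1416 / 5845.8026 ≈ 0.242

0.242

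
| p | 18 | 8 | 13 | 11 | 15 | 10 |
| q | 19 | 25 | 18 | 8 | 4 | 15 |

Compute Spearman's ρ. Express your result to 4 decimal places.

-0.2571

Rank p: 6, 1, 4, 3, 5, 2
Rank q: 5, 6, 4, 2, 1, 3
d = rank(p) − rank(q): 1, -5, 0, 1, 4, -1; Σd² = 44
ρ = 1 − 6Σd² / [n(n²−1)] = 1 − 6×44 / (6×35) = 1 − 264/210 ≈ -0.2571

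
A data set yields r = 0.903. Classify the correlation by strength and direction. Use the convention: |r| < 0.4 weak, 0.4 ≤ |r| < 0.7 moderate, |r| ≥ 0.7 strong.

strong positive

r = 0.903 > 0 so the relationship is positive.
|r| = 0.903, which falls in the strong range.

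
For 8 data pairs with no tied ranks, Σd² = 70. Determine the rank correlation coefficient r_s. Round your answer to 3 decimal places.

ρ = 1 − 6Σd² / [n(n²−1)] = 1 − 6×70 / (8×63)
  = 1 − 420/504 = 1 − 0.8333 ≈ 0.167

0.167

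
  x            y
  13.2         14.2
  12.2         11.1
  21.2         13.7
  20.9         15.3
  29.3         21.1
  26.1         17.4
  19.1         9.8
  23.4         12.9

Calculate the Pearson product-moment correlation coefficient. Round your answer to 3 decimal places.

0.724

n = 8, Σx = 165.4, Σy = 115.5, Σx² = 3661.4, Σy² = 1757.05, Σxy = 2494.48
nΣxy − ΣxΣy = 19955.84 − 19103.7 = 852.14
nΣx² − (Σx)² = 29291.2 − 27357.16 = 1934.04; nΣy² − (Σy)² = 14056.4 − 13340.25 = 716.15
r = 852.14 / √(1934.04 × 716.15) = 852.14 / 1176.8869 ≈ 0.724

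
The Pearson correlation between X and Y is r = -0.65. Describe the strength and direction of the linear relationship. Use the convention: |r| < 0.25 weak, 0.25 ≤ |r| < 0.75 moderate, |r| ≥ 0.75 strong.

moderate negative

r = -0.65 < 0 so the relationship is negative.
|r| = 0.65, which falls in the moderate range.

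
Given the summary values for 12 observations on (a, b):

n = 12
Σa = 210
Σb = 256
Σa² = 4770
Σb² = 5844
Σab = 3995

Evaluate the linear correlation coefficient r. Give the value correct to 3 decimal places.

r = (nΣab − ΣaΣb) / √[(nΣa² − (Σa)²)(nΣb² − (Σb)²)]
Numerator: 12×3995 − 210×256 = -5820
Denominator: √[(57240 − 44100)(70128 − 65536)] = √[13140 × 4592] = 7767.8105
r = -5820 / 7767.8105 ≈ -0.749

-0.749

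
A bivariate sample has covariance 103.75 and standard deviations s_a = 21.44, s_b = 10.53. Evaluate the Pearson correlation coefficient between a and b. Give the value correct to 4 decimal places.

0.4596

r = Cov(a,b) / (s_a · s_b) = 103.75 / (21.44 × 10.53)
  = 103.75 / 225.7632 ≈ 0.4596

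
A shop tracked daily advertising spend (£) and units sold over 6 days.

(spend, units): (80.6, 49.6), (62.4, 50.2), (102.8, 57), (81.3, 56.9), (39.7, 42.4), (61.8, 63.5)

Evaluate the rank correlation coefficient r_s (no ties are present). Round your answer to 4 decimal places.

0.3714

Rank spend: 4, 3, 6, 5, 1, 2
Rank units: 2, 3, 5, 4, 1, 6
d = rank(spend) − rank(units): 2, 0, 1, 1, 0, -4; Σd² = 22
ρ = 1 − 6Σd² / [n(n²−1)] = 1 − 6×22 / (6×35) = 1 − 132/210 ≈ 0.3714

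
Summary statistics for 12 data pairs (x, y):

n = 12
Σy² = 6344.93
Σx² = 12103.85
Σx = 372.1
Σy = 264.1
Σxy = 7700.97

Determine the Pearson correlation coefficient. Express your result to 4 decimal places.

r = (nΣxy − ΣxΣy) / √[(nΣx² − (Σx)²)(nΣy² − (Σy)²)]
Numerator: 12×7700.97 − 372.1×264.1 = -5859.97
Denominator: √[(145246.2 − 138458.41)(76139.16 − 69748.81)] = √[6787.79 × 6390.35] = 6586.0727
r = -5859.97 / 6586.0727 ≈ -0.8898

-0.8898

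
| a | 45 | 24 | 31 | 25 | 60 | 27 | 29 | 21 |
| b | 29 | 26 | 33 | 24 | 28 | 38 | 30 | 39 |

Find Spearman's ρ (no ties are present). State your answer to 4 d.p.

Rank a: 7, 2, 6, 3, 8, 4, 5, 1
Rank b: 4, 2, 6, 1, 3, 7, 5, 8
d = rank(a) − rank(b): 3, 0, 0, 2, 5, -3, 0, -7; Σd² = 96
ρ = 1 − 6Σd² / [n(n²−1)] = 1 − 6×96 / (8×63) = 1 − 576/504 ≈ -0.1429

-0.1429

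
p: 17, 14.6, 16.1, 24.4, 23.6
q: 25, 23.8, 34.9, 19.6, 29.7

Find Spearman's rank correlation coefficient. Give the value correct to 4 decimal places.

-0.3000

Rank p: 3, 1, 2, 5, 4
Rank q: 3, 2, 5, 1, 4
d = rank(p) − rank(q): 0, -1, -3, 4, 0; Σd² = 26
ρ = 1 − 6Σd² / [n(n²−1)] = 1 − 6×26 / (5×24) = 1 − 156/120 ≈ -0.3000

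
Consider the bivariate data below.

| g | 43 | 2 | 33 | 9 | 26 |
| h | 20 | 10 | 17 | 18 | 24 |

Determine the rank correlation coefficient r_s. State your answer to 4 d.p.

Rank g: 5, 1, 4, 2, 3
Rank h: 4, 1, 2, 3, 5
d = rank(g) − rank(h): 1, 0, 2, -1, -2; Σd² = 10
ρ = 1 − 6Σd² / [n(n²−1)] = 1 − 6×10 / (5×24) = 1 − 60/120 ≈ 0.5000

0.5000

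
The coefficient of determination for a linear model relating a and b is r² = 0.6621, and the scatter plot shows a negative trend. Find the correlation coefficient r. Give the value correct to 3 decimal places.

|r| = √0.6621 = 0.814
The association is negative, so r = −0.814.

-0.814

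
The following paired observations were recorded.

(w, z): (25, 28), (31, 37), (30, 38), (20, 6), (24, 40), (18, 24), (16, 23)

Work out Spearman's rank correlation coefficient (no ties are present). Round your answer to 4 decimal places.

Rank w: 5, 7, 6, 3, 4, 2, 1
Rank z: 4, 5, 6, 1, 7, 3, 2
d = rank(w) − rank(z): 1, 2, 0, 2, -3, -1, -1; Σd² = 20
ρ = 1 − 6Σd² / [n(n²−1)] = 1 − 6×20 / (7×48) = 1 − 120/336 ≈ 0.6429

0.6429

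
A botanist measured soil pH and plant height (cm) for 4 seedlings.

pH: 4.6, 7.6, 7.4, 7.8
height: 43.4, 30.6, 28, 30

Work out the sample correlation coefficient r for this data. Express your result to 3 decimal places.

-0.969

n = 4, Σx = 27.4, Σy = 132, Σx² = 194.52, Σy² = 4503.92, Σxy = 873.4
nΣxy − ΣxΣy = 3493.6 − 3616.8 = -123.2
nΣx² − (Σx)² = 778.08 − 750.76 = 27.32; nΣy² − (Σy)² = 18015.68 − 17424 = 591.68
r = -123.2 / √(27.32 × 591.68) = -123.2 / 127.1405 ≈ -0.969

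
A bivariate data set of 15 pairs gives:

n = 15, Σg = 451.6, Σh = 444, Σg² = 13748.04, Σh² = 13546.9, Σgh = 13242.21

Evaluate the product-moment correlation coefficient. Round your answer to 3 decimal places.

r = (nΣgh − ΣgΣh) / √[(nΣg² − (Σg)²)(nΣh² − (Σh)²)]
Numerator: 15×13242.21 − 451.6×444 = -1877.25
Denominator: √[(206220.6 − 203942.56)(203203.5 − 197136)] = √[2278.04 × 6067.5] = 3717.7961
r = -1877.25 / 3717.7961 ≈ -0.505

-0.505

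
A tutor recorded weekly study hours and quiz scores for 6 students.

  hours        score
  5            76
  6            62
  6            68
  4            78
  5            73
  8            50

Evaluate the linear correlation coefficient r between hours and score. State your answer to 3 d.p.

n = 6, Σx = 34, Σy = 407, Σx² = 202, Σy² = 28157, Σxy = 2237
nΣxy − ΣxΣy = 13422 − 13838 = -416
nΣx² − (Σx)² = 1212 − 1156 = 56; nΣy² − (Σy)² = 168942 − 165649 = 3293
r = -416 / √(56 × 3293) = -416 / 429.4275 ≈ -0.969

-0.969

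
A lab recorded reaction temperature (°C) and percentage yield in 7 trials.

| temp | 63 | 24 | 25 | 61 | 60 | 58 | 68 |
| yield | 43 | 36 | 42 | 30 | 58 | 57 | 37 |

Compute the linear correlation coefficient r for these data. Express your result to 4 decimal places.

n = 7, Σx = 359, Σy = 303, Σx² = 20479, Σy² = 13791, Σxy = 15755
nΣxy − ΣxΣy = 110285 − 108777 = 1508
nΣx² − (Σx)² = 143353 − 128881 = 14472; nΣy² − (Σy)² = 96537 − 91809 = 4728
r = 1508 / √(14472 × 4728) = 1508 / 8271.8569 ≈ 0.1823

0.1823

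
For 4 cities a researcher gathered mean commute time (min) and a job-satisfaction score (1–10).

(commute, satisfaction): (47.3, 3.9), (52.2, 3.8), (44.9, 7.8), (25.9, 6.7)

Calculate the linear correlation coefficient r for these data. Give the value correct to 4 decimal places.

n = 4, Σx = 170.3, Σy = 22.2, Σx² = 7648.95, Σy² = 135.38, Σxy = 906.58
nΣxy − ΣxΣy = 3626.32 − 3780.66 = -154.34
nΣx² − (Σx)² = 30595.8 − 29002.09 = 1593.71; nΣy² − (Σy)² = 541.52 − 492.84 = 48.68
r = -154.34 / √(1593.71 × 48.68) = -154.34 / 278.5351 ≈ -0.5541

-0.5541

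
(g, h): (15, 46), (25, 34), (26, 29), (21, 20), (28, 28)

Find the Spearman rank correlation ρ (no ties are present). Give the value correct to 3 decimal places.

Rank g: 1, 3, 4, 2, 5
Rank h: 5, 4, 3, 1, 2
d = rank(g) − rank(h): -4, -1, 1, 1, 3; Σd² = 28
ρ = 1 − 6Σd² / [n(n²−1)] = 1 − 6×28 / (5×24) = 1 − 168/120 ≈ -0.400

-0.400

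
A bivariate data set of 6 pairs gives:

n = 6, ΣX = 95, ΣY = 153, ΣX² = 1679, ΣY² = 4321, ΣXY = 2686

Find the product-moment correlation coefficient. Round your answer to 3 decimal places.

0.973

r = (nΣXY − ΣXΣY) / √[(nΣX² − (ΣX)²)(nΣY² − (ΣY)²)]
Numerator: 6×2686 − 95×153 = 1581
Denominator: √[(10074 − 9025)(25926 − 23409)] = √[1049 × 2517] = 1624.9102
r = 1581 / 1624.9102 ≈ 0.973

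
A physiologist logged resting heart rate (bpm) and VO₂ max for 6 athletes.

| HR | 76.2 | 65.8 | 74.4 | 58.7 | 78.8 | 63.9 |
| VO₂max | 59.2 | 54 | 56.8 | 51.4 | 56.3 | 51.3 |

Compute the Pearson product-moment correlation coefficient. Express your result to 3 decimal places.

0.893

n = 6, Σx = 417.8, Σy = 329, Σx² = 29409.78, Σy² = 18090.22, Σxy = 23021.85
nΣxy − ΣxΣy = 138131.1 − 137456.2 = 674.9
nΣx² − (Σx)² = 176458.68 − 174556.84 = 1901.84; nΣy² − (Σy)² = 108541.32 − 108241 = 300.32
r = 674.9 / √(1901.84 × 300.32) = 674.9 / 755.7517 ≈ 0.893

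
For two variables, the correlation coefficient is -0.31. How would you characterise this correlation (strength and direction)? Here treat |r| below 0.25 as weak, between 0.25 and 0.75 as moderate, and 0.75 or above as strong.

r = -0.31 < 0 so the relationship is negative.
|r| = 0.31, which falls in the moderate range.

moderate negative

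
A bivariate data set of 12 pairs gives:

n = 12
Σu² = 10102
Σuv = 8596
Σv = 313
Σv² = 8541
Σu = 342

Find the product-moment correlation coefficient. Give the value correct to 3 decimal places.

r = (nΣuv − ΣuΣv) / √[(nΣu² − (Σu)²)(nΣv² − (Σv)²)]
Numerator: 12×8596 − 342×313 = -3894
Denominator: √[(121224 − 116964)(102492 − 97969)] = √[4260 × 4523] = 4389.5307
r = -3894 / 4389.5307 ≈ -0.887

-0.887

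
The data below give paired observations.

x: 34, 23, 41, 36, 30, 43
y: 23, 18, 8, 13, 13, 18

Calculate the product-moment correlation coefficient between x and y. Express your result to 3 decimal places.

n = 6, Σx = 207, Σy = 93, Σx² = 7411, Σy² = 1579, Σxy = 3156
nΣxy − ΣxΣy = 18936 − 19251 = -315
nΣx² − (Σx)² = 44466 − 42849 = 1617; nΣy² − (Σy)² = 9474 − 8649 = 825
r = -315 / √(1617 × 825) = -315 / 1155.0000 ≈ -0.273

-0.273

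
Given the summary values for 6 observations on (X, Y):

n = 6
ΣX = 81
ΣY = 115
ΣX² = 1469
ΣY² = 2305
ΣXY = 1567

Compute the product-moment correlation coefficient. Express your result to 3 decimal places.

r = (nΣXY − ΣXΣY) / √[(nΣX² − (ΣX)²)(nΣY² − (ΣY)²)]
Numerator: 6×1567 − 81×115 = 87
Denominator: √[(8814 − 6561)(13830 − 13225)] = √[2253 × 605] = 1167.5037
r = 87 / 1167.5037 ≈ 0.075

0.075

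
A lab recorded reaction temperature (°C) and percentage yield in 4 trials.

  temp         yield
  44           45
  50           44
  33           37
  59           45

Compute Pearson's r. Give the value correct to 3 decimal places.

n = 4, Σx = 186, Σy = 171, Σx² = 9006, Σy² = 7355, Σxy = 8056
nΣxy − ΣxΣy = 32224 − 31806 = 418
nΣx² − (Σx)² = 36024 − 34596 = 1428; nΣy² − (Σy)² = 29420 − 29241 = 179
r = 418 / √(1428 × 179) = 418 / 505.5809 ≈ 0.827

0.827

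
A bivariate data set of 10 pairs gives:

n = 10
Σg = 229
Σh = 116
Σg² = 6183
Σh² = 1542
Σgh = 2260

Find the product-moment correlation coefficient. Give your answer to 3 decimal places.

-0.923

r = (nΣgh − ΣgΣh) / √[(nΣg² − (Σg)²)(nΣh² − (Σh)²)]
Numerator: 10×2260 − 229×116 = -3964
Denominator: √[(61830 − 52441)(15420 − 13456)] = √[9389 × 1964] = 4294.1816
r = -3964 / 4294.1816 ≈ -0.923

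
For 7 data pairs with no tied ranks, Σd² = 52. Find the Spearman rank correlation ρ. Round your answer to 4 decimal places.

0.0714

ρ = 1 − 6Σd² / [n(n²−1)] = 1 − 6×52 / (7×48)
  = 1 − 312/336 = 1 − 0.92857 ≈ 0.0714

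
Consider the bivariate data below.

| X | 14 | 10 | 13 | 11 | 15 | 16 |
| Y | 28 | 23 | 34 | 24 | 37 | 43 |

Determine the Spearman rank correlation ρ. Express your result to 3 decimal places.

Rank X: 4, 1, 3, 2, 5, 6
Rank Y: 3, 1, 4, 2, 5, 6
d = rank(X) − rank(Y): 1, 0, -1, 0, 0, 0; Σd² = 2
ρ = 1 − 6Σd² / [n(n²−1)] = 1 − 6×2 / (6×35) = 1 − 12/210 ≈ 0.943

0.943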